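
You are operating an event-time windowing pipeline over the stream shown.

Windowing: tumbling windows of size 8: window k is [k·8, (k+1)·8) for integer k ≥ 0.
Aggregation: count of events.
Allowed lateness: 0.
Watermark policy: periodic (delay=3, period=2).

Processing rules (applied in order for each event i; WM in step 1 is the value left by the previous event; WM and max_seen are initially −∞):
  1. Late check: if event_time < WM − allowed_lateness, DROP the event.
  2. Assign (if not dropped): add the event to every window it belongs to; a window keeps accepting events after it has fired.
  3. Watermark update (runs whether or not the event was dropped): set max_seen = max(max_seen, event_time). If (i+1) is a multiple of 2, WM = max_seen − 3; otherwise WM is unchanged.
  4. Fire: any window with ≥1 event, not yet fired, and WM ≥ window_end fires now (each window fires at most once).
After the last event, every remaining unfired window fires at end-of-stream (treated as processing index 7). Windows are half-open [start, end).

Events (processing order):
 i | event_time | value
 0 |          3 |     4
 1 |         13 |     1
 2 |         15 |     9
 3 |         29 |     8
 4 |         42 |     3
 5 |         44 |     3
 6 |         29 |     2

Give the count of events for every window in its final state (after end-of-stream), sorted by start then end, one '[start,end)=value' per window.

[0,8)=1 [8,16)=2 [24,32)=1 [40,48)=2

i=0 t=3 v=4: → [0,8); WM=−∞
i=1 t=13 v=1: → [8,16); WM=10; [0,8) fires=1
i=2 t=15 v=9: → [8,16); WM=10
i=3 t=29 v=8: → [24,32); WM=26; [8,16) fires=2
i=4 t=42 v=3: → [40,48); WM=26
i=5 t=44 v=3: → [40,48); WM=41; [24,32) fires=1
i=6 t=29 v=2: DROP (t<41-0); WM=41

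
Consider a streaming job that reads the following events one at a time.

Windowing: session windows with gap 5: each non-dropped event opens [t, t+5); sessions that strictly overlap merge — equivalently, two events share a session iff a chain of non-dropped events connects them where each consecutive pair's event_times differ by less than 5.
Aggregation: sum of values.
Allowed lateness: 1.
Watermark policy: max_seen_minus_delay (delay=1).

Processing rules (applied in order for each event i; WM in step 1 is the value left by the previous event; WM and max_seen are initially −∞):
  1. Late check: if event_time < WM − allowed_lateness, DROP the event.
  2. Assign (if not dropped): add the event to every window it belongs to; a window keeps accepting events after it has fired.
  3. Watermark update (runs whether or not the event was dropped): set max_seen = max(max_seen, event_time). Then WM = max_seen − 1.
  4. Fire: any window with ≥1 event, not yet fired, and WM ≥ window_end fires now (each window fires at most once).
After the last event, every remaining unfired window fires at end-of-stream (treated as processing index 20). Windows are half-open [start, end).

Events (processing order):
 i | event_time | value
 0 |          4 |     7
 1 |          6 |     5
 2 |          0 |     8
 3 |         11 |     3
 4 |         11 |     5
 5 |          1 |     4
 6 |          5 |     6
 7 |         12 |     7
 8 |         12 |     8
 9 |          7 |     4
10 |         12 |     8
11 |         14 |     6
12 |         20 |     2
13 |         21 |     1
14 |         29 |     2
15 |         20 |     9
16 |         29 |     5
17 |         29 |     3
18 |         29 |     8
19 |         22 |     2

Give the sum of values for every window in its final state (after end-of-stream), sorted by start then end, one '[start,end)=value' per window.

[4,11)=12 [11,19)=37 [20,26)=3 [29,34)=18

i=0 t=4 v=7: → [4,9); WM=3
i=1 t=6 v=5: → [4,11); WM=5
i=2 t=0 v=8: DROP (t<5-1); WM=5
i=3 t=11 v=3: → [11,16); WM=10
i=4 t=11 v=5: → [11,16); WM=10
i=5 t=1 v=4: DROP (t<10-1); WM=10
i=6 t=5 v=6: DROP (t<10-1); WM=10
i=7 t=12 v=7: → [11,17); WM=11
i=8 t=12 v=8: → [11,17); WM=11
i=9 t=7 v=4: DROP (t<11-1); WM=11
i=10 t=12 v=8: → [11,17); WM=11
i=11 t=14 v=6: → [11,19); WM=13
i=12 t=20 v=2: → [20,25); WM=19
i=13 t=21 v=1: → [20,26); WM=20
i=14 t=29 v=2: → [29,34); WM=28
i=15 t=20 v=9: DROP (t<28-1); WM=28
i=16 t=29 v=5: → [29,34); WM=28
i=17 t=29 v=3: → [29,34); WM=28
i=18 t=29 v=8: → [29,34); WM=28
i=19 t=22 v=2: DROP (t<28-1); WM=28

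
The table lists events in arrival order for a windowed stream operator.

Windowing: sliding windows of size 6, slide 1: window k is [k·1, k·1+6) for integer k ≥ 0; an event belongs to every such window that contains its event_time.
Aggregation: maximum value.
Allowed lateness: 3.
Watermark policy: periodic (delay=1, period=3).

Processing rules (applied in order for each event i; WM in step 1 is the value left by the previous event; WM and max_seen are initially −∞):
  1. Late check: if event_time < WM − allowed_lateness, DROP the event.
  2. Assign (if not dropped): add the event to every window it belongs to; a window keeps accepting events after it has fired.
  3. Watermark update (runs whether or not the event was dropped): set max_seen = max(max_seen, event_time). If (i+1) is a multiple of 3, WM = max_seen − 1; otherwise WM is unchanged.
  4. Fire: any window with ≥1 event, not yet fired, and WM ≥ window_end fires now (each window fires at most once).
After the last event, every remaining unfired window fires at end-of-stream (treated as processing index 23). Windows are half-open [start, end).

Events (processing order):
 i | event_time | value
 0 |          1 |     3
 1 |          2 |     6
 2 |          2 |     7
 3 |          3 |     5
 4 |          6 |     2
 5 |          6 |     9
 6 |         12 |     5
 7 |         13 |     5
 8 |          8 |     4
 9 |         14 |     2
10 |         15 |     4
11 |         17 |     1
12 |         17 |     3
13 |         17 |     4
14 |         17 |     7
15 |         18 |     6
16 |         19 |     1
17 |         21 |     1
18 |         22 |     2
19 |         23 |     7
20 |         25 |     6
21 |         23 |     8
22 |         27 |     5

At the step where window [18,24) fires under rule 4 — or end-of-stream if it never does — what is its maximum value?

i=0 t=1 v=3: → [1,7),[0,6); WM=−∞
i=1 t=2 v=6: → [2,8),[1,7),[0,6); WM=−∞
i=2 t=2 v=7: → [2,8),[1,7),[0,6); WM=1
i=3 t=3 v=5: → [3,9),[2,8),[1,7),[0,6); WM=1
i=4 t=6 v=2: → [6,12),[5,11),[4,10),[3,9),[2,8),[1,7); WM=1
i=5 t=6 v=9: → [6,12),[5,11),[4,10),[3,9),[2,8),[1,7); WM=5
i=6 t=12 v=5: → [12,18),[11,17),[10,16),[9,15),[8,14),[7,13); WM=5
i=7 t=13 v=5: → [13,19),[12,18),[11,17),[10,16),[9,15),[8,14); WM=5
i=8 t=8 v=4: → [8,14),[7,13),[6,12),[5,11),[4,10),[3,9); WM=12; [0,6) fires=7 [1,7) fires=9 [2,8) fires=9 [3,9) fires=9 [4,10) fires=9 [5,11) fires=9 [6,12) fires=9
i=9 t=14 v=2: → [14,20),[13,19),[12,18),[11,17),[10,16),[9,15); WM=12
i=10 t=15 v=4: → [15,21),[14,20),[13,19),[12,18),[11,17),[10,16); WM=12
i=11 t=17 v=1: → [17,23),[16,22),[15,21),[14,20),[13,19),[12,18); WM=16; [7,13) fires=5 [8,14) fires=5 [9,15) fires=5 [10,16) fires=5
i=12 t=17 v=3: → [17,23),[16,22),[15,21),[14,20),[13,19),[12,18); WM=16
i=13 t=17 v=4: → [17,23),[16,22),[15,21),[14,20),[13,19),[12,18); WM=16
i=14 t=17 v=7: → [17,23),[16,22),[15,21),[14,20),[13,19),[12,18); WM=16
i=15 t=18 v=6: → [18,24),[17,23),[16,22),[15,21),[14,20),[13,19); WM=16
i=16 t=19 v=1: → [19,25),[18,24),[17,23),[16,22),[15,21),[14,20); WM=16
i=17 t=21 v=1: → [21,27),[20,26),[19,25),[18,24),[17,23),[16,22); WM=20; [11,17) fires=5 [12,18) fires=7 [13,19) fires=7 [14,20) fires=7
i=18 t=22 v=2: → [22,28),[21,27),[20,26),[19,25),[18,24),[17,23); WM=20
i=19 t=23 v=7: → [23,29),[22,28),[21,27),[20,26),[19,25),[18,24); WM=20
i=20 t=25 v=6: → [25,31),[24,30),[23,29),[22,28),[21,27),[20,26); WM=24; [15,21) fires=7 [16,22) fires=7 [17,23) fires=7 [18,24) fires=7
i=21 t=23 v=8: → [23,29),[22,28),[21,27),[20,26),[19,25),[18,24); WM=24
i=22 t=27 v=5: → [27,33),[26,32),[25,31),[24,30),[23,29),[22,28); WM=24

7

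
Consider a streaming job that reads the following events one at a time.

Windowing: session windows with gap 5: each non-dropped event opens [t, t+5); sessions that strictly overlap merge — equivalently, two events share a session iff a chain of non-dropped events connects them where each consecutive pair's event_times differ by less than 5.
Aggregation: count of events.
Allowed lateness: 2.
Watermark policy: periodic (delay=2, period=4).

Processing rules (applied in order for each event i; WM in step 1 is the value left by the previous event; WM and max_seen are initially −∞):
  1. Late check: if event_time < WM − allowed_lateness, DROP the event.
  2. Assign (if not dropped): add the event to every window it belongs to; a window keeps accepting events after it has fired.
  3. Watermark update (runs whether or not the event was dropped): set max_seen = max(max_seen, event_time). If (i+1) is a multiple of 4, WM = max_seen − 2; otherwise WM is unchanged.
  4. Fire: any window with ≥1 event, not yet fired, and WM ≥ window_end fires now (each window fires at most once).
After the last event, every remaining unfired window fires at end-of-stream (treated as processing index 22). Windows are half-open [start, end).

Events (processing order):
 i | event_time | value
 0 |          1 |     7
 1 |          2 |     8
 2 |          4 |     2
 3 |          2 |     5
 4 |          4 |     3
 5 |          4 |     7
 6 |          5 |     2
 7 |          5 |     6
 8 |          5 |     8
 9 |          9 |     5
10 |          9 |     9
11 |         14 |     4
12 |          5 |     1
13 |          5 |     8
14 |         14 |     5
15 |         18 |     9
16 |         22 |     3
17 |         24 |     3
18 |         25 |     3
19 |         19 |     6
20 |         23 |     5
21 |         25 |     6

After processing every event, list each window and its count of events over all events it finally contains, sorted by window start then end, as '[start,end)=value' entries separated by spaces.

[1,14)=11 [14,30)=9

i=0 t=1 v=7: → [1,6); WM=−∞
i=1 t=2 v=8: → [1,7); WM=−∞
i=2 t=4 v=2: → [1,9); WM=−∞
i=3 t=2 v=5: → [1,9); WM=2
i=4 t=4 v=3: → [1,9); WM=2
i=5 t=4 v=7: → [1,9); WM=2
i=6 t=5 v=2: → [1,10); WM=2
i=7 t=5 v=6: → [1,10); WM=3
i=8 t=5 v=8: → [1,10); WM=3
i=9 t=9 v=5: → [1,14); WM=3
i=10 t=9 v=9: → [1,14); WM=3
i=11 t=14 v=4: → [14,19); WM=12
i=12 t=5 v=1: DROP (t<12-2); WM=12
i=13 t=5 v=8: DROP (t<12-2); WM=12
i=14 t=14 v=5: → [14,19); WM=12
i=15 t=18 v=9: → [14,23); WM=16
i=16 t=22 v=3: → [14,27); WM=16
i=17 t=24 v=3: → [14,29); WM=16
i=18 t=25 v=3: → [14,30); WM=16
i=19 t=19 v=6: → [14,30); WM=23
i=20 t=23 v=5: → [14,30); WM=23
i=21 t=25 v=6: → [14,30); WM=23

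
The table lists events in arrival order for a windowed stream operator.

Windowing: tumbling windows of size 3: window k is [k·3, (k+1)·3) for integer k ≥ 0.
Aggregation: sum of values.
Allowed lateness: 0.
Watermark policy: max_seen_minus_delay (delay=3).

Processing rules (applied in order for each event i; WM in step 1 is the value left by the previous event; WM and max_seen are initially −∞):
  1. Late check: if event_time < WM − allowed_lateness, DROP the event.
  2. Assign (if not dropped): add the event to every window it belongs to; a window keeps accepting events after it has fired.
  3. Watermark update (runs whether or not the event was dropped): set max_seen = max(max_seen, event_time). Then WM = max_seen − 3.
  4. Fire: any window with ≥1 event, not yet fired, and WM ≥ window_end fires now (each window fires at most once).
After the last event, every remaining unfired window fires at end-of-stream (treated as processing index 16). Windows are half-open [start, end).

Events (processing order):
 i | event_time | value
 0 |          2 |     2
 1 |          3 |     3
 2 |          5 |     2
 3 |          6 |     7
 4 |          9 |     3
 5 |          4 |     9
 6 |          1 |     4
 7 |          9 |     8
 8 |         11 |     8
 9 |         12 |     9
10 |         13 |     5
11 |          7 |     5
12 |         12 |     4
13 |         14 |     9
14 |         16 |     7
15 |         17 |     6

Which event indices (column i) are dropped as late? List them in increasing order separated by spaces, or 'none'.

i=0 t=2 v=2: → [0,3); WM=-1
i=1 t=3 v=3: → [3,6); WM=0
i=2 t=5 v=2: → [3,6); WM=2
i=3 t=6 v=7: → [6,9); WM=3; [0,3) fires=2
i=4 t=9 v=3: → [9,12); WM=6; [3,6) fires=5
i=5 t=4 v=9: DROP (t<6-0); WM=6
i=6 t=1 v=4: DROP (t<6-0); WM=6
i=7 t=9 v=8: → [9,12); WM=6
i=8 t=11 v=8: → [9,12); WM=8
i=9 t=12 v=9: → [12,15); WM=9; [6,9) fires=7
i=10 t=13 v=5: → [12,15); WM=10
i=11 t=7 v=5: DROP (t<10-0); WM=10
i=12 t=12 v=4: → [12,15); WM=10
i=13 t=14 v=9: → [12,15); WM=11
i=14 t=16 v=7: → [15,18); WM=13; [9,12) fires=19
i=15 t=17 v=6: → [15,18); WM=14

5 6 11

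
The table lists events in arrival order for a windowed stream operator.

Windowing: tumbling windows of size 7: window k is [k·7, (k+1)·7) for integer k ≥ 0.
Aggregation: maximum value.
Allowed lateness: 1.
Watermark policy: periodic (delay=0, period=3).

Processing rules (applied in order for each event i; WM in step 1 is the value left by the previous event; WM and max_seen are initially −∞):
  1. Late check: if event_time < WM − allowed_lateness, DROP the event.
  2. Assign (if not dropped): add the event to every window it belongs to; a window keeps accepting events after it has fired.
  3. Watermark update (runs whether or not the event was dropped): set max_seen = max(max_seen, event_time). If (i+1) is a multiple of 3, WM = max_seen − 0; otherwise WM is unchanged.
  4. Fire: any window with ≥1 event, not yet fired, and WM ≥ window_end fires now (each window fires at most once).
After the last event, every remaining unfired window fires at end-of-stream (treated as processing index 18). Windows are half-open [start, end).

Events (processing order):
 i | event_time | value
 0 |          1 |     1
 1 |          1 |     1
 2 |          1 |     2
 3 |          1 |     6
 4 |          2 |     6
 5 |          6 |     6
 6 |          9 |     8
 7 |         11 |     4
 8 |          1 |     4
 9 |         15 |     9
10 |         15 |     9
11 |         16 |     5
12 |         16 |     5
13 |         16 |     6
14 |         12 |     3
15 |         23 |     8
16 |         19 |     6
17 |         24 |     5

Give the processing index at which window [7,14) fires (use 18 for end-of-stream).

11

i=0 t=1 v=1: → [0,7); WM=−∞
i=1 t=1 v=1: → [0,7); WM=−∞
i=2 t=1 v=2: → [0,7); WM=1
i=3 t=1 v=6: → [0,7); WM=1
i=4 t=2 v=6: → [0,7); WM=1
i=5 t=6 v=6: → [0,7); WM=6
i=6 t=9 v=8: → [7,14); WM=6
i=7 t=11 v=4: → [7,14); WM=6
i=8 t=1 v=4: DROP (t<6-1); WM=11; [0,7) fires=6
i=9 t=15 v=9: → [14,21); WM=11
i=10 t=15 v=9: → [14,21); WM=11
i=11 t=16 v=5: → [14,21); WM=16; [7,14) fires=8
i=12 t=16 v=5: → [14,21); WM=16
i=13 t=16 v=6: → [14,21); WM=16
i=14 t=12 v=3: DROP (t<16-1); WM=16
i=15 t=23 v=8: → [21,28); WM=16
i=16 t=19 v=6: → [14,21); WM=16
i=17 t=24 v=5: → [21,28); WM=24; [14,21) fires=9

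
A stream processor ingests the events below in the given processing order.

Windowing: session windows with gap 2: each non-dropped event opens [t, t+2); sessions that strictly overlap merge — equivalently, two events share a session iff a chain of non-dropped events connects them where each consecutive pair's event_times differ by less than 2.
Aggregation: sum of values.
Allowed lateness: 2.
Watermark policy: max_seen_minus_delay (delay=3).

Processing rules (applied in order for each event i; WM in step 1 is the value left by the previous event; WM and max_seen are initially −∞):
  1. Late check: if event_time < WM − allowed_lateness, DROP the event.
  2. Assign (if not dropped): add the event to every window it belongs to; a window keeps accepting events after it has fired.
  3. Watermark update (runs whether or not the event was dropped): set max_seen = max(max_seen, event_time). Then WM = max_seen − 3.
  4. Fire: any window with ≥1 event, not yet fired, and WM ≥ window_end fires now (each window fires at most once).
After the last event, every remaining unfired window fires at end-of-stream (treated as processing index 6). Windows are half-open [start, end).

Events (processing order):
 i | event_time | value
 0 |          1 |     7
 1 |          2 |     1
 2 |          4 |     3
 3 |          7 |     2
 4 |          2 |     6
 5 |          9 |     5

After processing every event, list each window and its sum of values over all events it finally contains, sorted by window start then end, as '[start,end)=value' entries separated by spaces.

[1,4)=14 [4,6)=3 [7,9)=2 [9,11)=5

i=0 t=1 v=7: → [1,3); WM=-2
i=1 t=2 v=1: → [1,4); WM=-1
i=2 t=4 v=3: → [4,6); WM=1
i=3 t=7 v=2: → [7,9); WM=4
i=4 t=2 v=6: → [1,4); WM=4
i=5 t=9 v=5: → [9,11); WM=6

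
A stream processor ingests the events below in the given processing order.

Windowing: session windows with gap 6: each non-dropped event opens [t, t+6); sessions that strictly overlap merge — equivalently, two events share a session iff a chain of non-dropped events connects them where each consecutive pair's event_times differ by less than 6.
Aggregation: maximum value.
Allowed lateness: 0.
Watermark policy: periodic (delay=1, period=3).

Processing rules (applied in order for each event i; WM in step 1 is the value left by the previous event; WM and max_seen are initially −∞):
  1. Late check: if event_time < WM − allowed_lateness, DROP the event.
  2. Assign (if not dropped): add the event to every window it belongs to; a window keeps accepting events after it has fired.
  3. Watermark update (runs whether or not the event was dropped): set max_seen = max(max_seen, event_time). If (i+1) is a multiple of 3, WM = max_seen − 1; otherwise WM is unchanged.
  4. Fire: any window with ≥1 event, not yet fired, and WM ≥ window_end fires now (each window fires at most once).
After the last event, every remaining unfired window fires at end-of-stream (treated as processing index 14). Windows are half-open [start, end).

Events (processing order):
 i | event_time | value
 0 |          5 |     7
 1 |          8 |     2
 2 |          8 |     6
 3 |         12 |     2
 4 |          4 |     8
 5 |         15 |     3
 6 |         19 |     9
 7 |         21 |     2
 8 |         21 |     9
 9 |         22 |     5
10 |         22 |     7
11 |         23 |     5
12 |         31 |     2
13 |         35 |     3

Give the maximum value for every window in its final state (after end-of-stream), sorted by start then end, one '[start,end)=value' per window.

i=0 t=5 v=7: → [5,11); WM=−∞
i=1 t=8 v=2: → [5,14); WM=−∞
i=2 t=8 v=6: → [5,14); WM=7
i=3 t=12 v=2: → [5,18); WM=7
i=4 t=4 v=8: DROP (t<7-0); WM=7
i=5 t=15 v=3: → [5,21); WM=14
i=6 t=19 v=9: → [5,25); WM=14
i=7 t=21 v=2: → [5,27); WM=14
i=8 t=21 v=9: → [5,27); WM=20
i=9 t=22 v=5: → [5,28); WM=20
i=10 t=22 v=7: → [5,28); WM=20
i=11 t=23 v=5: → [5,29); WM=22
i=12 t=31 v=2: → [31,37); WM=22
i=13 t=35 v=3: → [31,41); WM=22

[5,29)=9 [31,41)=3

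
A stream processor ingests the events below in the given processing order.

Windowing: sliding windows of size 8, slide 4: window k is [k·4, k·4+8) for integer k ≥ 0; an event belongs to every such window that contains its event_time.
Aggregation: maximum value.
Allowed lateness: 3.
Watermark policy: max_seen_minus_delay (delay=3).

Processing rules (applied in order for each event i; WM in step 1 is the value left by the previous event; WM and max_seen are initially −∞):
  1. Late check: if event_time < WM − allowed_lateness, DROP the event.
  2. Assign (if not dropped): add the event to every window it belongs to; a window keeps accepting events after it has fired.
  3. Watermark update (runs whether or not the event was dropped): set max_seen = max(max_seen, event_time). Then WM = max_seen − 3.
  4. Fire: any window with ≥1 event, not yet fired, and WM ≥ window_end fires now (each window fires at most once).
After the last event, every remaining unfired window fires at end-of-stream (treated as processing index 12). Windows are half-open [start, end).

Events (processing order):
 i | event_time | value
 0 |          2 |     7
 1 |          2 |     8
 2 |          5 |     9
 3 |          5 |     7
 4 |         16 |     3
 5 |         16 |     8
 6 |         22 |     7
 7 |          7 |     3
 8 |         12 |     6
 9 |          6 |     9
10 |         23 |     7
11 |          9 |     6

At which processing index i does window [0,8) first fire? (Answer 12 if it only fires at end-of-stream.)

i=0 t=2 v=7: → [0,8); WM=-1
i=1 t=2 v=8: → [0,8); WM=-1
i=2 t=5 v=9: → [4,12),[0,8); WM=2
i=3 t=5 v=7: → [4,12),[0,8); WM=2
i=4 t=16 v=3: → [16,24),[12,20); WM=13; [0,8) fires=9 [4,12) fires=9
i=5 t=16 v=8: → [16,24),[12,20); WM=13
i=6 t=22 v=7: → [20,28),[16,24); WM=19
i=7 t=7 v=3: DROP (t<19-3); WM=19
i=8 t=12 v=6: DROP (t<19-3); WM=19
i=9 t=6 v=9: DROP (t<19-3); WM=19
i=10 t=23 v=7: → [20,28),[16,24); WM=20; [12,20) fires=8
i=11 t=9 v=6: DROP (t<20-3); WM=20

4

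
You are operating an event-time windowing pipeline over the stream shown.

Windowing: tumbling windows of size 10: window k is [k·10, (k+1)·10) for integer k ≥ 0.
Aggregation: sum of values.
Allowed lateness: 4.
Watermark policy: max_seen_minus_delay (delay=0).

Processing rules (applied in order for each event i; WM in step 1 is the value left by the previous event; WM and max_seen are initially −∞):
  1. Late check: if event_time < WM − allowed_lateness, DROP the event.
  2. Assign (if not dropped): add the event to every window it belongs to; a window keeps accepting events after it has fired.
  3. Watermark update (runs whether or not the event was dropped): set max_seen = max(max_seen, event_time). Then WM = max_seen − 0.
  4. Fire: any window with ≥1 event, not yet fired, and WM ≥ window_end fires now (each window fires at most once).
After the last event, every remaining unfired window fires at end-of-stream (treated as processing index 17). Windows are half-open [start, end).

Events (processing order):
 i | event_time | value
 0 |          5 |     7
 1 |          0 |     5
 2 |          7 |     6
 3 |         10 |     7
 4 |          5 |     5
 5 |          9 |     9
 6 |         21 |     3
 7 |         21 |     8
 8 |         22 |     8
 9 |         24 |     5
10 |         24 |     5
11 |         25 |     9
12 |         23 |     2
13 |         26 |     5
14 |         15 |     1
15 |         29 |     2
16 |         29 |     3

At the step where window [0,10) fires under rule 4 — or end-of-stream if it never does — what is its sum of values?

13

i=0 t=5 v=7: → [0,10); WM=5
i=1 t=0 v=5: DROP (t<5-4); WM=5
i=2 t=7 v=6: → [0,10); WM=7
i=3 t=10 v=7: → [10,20); WM=10; [0,10) fires=13
i=4 t=5 v=5: DROP (t<10-4); WM=10
i=5 t=9 v=9: → [0,10); WM=10
i=6 t=21 v=3: → [20,30); WM=21; [10,20) fires=7
i=7 t=21 v=8: → [20,30); WM=21
i=8 t=22 v=8: → [20,30); WM=22
i=9 t=24 v=5: → [20,30); WM=24
i=10 t=24 v=5: → [20,30); WM=24
i=11 t=25 v=9: → [20,30); WM=25
i=12 t=23 v=2: → [20,30); WM=25
i=13 t=26 v=5: → [20,30); WM=26
i=14 t=15 v=1: DROP (t<26-4); WM=26
i=15 t=29 v=2: → [20,30); WM=29
i=16 t=29 v=3: → [20,30); WM=29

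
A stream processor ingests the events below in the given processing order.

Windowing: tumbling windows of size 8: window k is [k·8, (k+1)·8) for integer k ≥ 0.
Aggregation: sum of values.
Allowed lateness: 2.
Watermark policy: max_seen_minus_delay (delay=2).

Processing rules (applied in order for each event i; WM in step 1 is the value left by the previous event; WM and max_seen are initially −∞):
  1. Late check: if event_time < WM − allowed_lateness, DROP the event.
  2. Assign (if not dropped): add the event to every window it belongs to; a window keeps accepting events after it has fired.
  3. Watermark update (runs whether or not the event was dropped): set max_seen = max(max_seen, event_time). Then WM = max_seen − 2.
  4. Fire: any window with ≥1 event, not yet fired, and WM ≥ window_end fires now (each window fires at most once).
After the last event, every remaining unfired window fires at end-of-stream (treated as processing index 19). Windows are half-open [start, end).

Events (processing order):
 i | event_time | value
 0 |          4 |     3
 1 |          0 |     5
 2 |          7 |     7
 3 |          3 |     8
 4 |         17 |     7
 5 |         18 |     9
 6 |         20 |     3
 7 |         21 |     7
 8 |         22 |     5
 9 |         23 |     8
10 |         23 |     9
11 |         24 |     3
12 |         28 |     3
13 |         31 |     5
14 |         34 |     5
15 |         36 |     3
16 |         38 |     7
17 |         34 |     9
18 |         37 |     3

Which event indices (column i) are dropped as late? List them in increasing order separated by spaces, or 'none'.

i=0 t=4 v=3: → [0,8); WM=2
i=1 t=0 v=5: → [0,8); WM=2
i=2 t=7 v=7: → [0,8); WM=5
i=3 t=3 v=8: → [0,8); WM=5
i=4 t=17 v=7: → [16,24); WM=15; [0,8) fires=23
i=5 t=18 v=9: → [16,24); WM=16
i=6 t=20 v=3: → [16,24); WM=18
i=7 t=21 v=7: → [16,24); WM=19
i=8 t=22 v=5: → [16,24); WM=20
i=9 t=23 v=8: → [16,24); WM=21
i=10 t=23 v=9: → [16,24); WM=21
i=11 t=24 v=3: → [24,32); WM=22
i=12 t=28 v=3: → [24,32); WM=26; [16,24) fires=48
i=13 t=31 v=5: → [24,32); WM=29
i=14 t=34 v=5: → [32,40); WM=32; [24,32) fires=11
i=15 t=36 v=3: → [32,40); WM=34
i=16 t=38 v=7: → [32,40); WM=36
i=17 t=34 v=9: → [32,40); WM=36
i=18 t=37 v=3: → [32,40); WM=36

none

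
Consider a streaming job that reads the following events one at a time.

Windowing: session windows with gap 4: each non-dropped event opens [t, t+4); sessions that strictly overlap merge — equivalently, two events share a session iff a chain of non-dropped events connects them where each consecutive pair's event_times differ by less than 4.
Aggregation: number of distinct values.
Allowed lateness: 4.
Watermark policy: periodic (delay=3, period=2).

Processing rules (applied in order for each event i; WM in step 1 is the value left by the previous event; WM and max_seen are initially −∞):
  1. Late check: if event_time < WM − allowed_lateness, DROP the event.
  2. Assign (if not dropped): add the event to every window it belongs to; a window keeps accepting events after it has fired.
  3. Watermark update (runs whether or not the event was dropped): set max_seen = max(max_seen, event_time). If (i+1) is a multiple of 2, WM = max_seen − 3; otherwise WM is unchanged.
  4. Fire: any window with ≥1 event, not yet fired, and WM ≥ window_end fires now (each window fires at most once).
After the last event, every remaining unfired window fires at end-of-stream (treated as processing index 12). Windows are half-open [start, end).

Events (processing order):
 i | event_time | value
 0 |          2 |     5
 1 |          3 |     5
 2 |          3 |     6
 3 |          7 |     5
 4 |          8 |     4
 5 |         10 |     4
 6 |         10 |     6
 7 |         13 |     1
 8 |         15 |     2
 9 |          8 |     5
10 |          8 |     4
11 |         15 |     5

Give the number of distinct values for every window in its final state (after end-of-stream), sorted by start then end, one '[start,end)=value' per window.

[2,7)=2 [7,19)=5

i=0 t=2 v=5: → [2,6); WM=−∞
i=1 t=3 v=5: → [2,7); WM=0
i=2 t=3 v=6: → [2,7); WM=0
i=3 t=7 v=5: → [7,11); WM=4
i=4 t=8 v=4: → [7,12); WM=4
i=5 t=10 v=4: → [7,14); WM=7
i=6 t=10 v=6: → [7,14); WM=7
i=7 t=13 v=1: → [7,17); WM=10
i=8 t=15 v=2: → [7,19); WM=10
i=9 t=8 v=5: → [7,19); WM=12
i=10 t=8 v=4: → [7,19); WM=12
i=11 t=15 v=5: → [7,19); WM=12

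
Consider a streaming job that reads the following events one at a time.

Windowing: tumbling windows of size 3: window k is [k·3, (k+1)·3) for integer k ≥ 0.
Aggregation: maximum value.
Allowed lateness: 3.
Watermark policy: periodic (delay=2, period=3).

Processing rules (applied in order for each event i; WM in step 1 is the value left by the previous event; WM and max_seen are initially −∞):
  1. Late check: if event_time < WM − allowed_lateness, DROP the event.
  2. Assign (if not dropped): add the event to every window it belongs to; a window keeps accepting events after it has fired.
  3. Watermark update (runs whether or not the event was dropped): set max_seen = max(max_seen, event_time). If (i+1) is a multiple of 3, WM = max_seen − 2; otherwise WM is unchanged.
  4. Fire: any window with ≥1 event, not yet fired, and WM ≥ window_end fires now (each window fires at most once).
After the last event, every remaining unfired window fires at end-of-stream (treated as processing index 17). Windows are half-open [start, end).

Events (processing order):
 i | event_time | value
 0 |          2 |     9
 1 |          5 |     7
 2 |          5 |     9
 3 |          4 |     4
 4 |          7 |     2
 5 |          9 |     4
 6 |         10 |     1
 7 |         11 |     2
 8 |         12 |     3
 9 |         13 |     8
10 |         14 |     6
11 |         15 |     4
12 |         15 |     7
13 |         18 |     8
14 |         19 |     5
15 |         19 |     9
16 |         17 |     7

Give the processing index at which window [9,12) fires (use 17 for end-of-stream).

i=0 t=2 v=9: → [0,3); WM=−∞
i=1 t=5 v=7: → [3,6); WM=−∞
i=2 t=5 v=9: → [3,6); WM=3; [0,3) fires=9
i=3 t=4 v=4: → [3,6); WM=3
i=4 t=7 v=2: → [6,9); WM=3
i=5 t=9 v=4: → [9,12); WM=7; [3,6) fires=9
i=6 t=10 v=1: → [9,12); WM=7
i=7 t=11 v=2: → [9,12); WM=7
i=8 t=12 v=3: → [12,15); WM=10; [6,9) fires=2
i=9 t=13 v=8: → [12,15); WM=10
i=10 t=14 v=6: → [12,15); WM=10
i=11 t=15 v=4: → [15,18); WM=13; [9,12) fires=4
i=12 t=15 v=7: → [15,18); WM=13
i=13 t=18 v=8: → [18,21); WM=13
i=14 t=19 v=5: → [18,21); WM=17; [12,15) fires=8
i=15 t=19 v=9: → [18,21); WM=17
i=16 t=17 v=7: → [15,18); WM=17

11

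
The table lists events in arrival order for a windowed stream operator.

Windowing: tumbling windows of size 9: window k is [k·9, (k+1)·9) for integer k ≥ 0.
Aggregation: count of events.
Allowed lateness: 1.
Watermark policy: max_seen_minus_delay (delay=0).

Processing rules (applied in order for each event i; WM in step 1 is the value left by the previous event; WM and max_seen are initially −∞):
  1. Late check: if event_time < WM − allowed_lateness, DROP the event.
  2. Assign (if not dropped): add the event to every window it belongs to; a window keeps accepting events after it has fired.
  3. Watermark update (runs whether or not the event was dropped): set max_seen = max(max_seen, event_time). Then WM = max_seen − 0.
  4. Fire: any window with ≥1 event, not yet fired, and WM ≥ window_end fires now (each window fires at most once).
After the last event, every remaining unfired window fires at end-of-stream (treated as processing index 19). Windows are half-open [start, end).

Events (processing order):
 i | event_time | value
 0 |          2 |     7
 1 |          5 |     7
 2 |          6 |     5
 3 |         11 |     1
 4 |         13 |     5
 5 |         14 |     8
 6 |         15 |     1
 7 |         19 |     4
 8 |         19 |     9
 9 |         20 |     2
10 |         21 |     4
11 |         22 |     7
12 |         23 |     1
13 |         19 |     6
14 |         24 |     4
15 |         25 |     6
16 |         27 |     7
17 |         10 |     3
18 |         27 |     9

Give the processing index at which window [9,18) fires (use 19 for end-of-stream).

7

i=0 t=2 v=7: → [0,9); WM=2
i=1 t=5 v=7: → [0,9); WM=5
i=2 t=6 v=5: → [0,9); WM=6
i=3 t=11 v=1: → [9,18); WM=11; [0,9) fires=3
i=4 t=13 v=5: → [9,18); WM=13
i=5 t=14 v=8: → [9,18); WM=14
i=6 t=15 v=1: → [9,18); WM=15
i=7 t=19 v=4: → [18,27); WM=19; [9,18) fires=4
i=8 t=19 v=9: → [18,27); WM=19
i=9 t=20 v=2: → [18,27); WM=20
i=10 t=21 v=4: → [18,27); WM=21
i=11 t=22 v=7: → [18,27); WM=22
i=12 t=23 v=1: → [18,27); WM=23
i=13 t=19 v=6: DROP (t<23-1); WM=23
i=14 t=24 v=4: → [18,27); WM=24
i=15 t=25 v=6: → [18,27); WM=25
i=16 t=27 v=7: → [27,36); WM=27; [18,27) fires=8
i=17 t=10 v=3: DROP (t<27-1); WM=27
i=18 t=27 v=9: → [27,36); WM=27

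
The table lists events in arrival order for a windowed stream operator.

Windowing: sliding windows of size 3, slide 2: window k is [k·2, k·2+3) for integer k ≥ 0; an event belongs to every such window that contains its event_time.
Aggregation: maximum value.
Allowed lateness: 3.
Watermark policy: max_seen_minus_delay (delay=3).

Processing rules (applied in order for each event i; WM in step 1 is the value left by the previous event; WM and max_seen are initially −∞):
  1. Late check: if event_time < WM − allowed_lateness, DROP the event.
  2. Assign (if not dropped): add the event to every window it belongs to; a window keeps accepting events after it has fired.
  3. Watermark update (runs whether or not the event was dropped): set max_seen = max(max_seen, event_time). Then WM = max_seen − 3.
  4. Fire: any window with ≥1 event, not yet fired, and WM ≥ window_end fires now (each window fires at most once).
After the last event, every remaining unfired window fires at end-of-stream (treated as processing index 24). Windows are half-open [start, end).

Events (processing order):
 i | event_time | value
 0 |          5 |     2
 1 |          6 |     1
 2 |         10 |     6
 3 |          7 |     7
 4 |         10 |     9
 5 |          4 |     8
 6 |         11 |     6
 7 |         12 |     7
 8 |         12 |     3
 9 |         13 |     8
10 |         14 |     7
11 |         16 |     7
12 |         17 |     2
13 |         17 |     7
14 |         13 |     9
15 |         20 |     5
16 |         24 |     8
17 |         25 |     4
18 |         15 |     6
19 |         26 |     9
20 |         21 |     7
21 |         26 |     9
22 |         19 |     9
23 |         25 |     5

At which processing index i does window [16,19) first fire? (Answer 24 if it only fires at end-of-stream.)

16

i=0 t=5 v=2: → [4,7); WM=2
i=1 t=6 v=1: → [6,9),[4,7); WM=3
i=2 t=10 v=6: → [10,13),[8,11); WM=7; [4,7) fires=2
i=3 t=7 v=7: → [6,9); WM=7
i=4 t=10 v=9: → [10,13),[8,11); WM=7
i=5 t=4 v=8: → [4,7),[2,5); WM=7; [2,5) fires=8
i=6 t=11 v=6: → [10,13); WM=8
i=7 t=12 v=7: → [12,15),[10,13); WM=9; [6,9) fires=7
i=8 t=12 v=3: → [12,15),[10,13); WM=9
i=9 t=13 v=8: → [12,15); WM=10
i=10 t=14 v=7: → [14,17),[12,15); WM=11; [8,11) fires=9
i=11 t=16 v=7: → [16,19),[14,17); WM=13; [10,13) fires=9
i=12 t=17 v=2: → [16,19); WM=14
i=13 t=17 v=7: → [16,19); WM=14
i=14 t=13 v=9: → [12,15); WM=14
i=15 t=20 v=5: → [20,23),[18,21); WM=17; [12,15) fires=9 [14,17) fires=7
i=16 t=24 v=8: → [24,27),[22,25); WM=21; [16,19) fires=7 [18,21) fires=5
i=17 t=25 v=4: → [24,27); WM=22
i=18 t=15 v=6: DROP (t<22-3); WM=22
i=19 t=26 v=9: → [26,29),[24,27); WM=23; [20,23) fires=5
i=20 t=21 v=7: → [20,23); WM=23
i=21 t=26 v=9: → [26,29),[24,27); WM=23
i=22 t=19 v=9: DROP (t<23-3); WM=23
i=23 t=25 v=5: → [24,27); WM=23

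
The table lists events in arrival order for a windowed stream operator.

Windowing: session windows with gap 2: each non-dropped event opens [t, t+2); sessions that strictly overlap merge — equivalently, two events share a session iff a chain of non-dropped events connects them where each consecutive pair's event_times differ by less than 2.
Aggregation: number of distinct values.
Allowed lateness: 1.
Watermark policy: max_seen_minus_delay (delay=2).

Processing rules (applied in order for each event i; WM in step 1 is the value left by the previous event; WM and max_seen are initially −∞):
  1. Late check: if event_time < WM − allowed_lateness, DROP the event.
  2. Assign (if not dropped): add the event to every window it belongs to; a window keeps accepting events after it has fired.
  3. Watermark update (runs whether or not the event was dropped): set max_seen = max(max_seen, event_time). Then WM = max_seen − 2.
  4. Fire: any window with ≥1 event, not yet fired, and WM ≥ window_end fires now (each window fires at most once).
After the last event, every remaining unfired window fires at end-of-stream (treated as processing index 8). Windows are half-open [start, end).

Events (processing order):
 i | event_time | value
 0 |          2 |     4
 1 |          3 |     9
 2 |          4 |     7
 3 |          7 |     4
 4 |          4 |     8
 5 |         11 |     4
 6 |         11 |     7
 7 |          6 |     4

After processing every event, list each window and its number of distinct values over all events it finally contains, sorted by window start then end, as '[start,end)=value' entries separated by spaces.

[2,6)=4 [7,9)=1 [11,13)=2

i=0 t=2 v=4: → [2,4); WM=0
i=1 t=3 v=9: → [2,5); WM=1
i=2 t=4 v=7: → [2,6); WM=2
i=3 t=7 v=4: → [7,9); WM=5
i=4 t=4 v=8: → [2,6); WM=5
i=5 t=11 v=4: → [11,13); WM=9
i=6 t=11 v=7: → [11,13); WM=9
i=7 t=6 v=4: DROP (t<9-1); WM=9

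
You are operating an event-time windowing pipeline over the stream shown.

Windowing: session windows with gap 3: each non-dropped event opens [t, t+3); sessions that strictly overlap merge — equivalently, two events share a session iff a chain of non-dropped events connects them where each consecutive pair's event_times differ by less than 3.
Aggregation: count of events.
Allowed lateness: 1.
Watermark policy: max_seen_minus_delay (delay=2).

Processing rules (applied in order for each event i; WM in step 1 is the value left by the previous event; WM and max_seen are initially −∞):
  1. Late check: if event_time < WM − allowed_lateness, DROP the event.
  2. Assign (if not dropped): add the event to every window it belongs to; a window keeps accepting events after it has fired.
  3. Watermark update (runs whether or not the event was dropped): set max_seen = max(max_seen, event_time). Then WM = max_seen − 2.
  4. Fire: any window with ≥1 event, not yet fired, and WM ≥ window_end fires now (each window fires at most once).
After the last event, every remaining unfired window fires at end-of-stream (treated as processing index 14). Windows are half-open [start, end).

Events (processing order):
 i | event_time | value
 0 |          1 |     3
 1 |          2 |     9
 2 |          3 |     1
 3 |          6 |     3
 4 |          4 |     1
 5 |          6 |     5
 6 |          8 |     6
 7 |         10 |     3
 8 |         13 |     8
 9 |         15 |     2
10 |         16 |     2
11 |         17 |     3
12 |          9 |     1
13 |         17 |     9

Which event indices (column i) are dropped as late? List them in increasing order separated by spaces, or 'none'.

12

i=0 t=1 v=3: → [1,4); WM=-1
i=1 t=2 v=9: → [1,5); WM=0
i=2 t=3 v=1: → [1,6); WM=1
i=3 t=6 v=3: → [6,9); WM=4
i=4 t=4 v=1: → [1,9); WM=4
i=5 t=6 v=5: → [1,9); WM=4
i=6 t=8 v=6: → [1,11); WM=6
i=7 t=10 v=3: → [1,13); WM=8
i=8 t=13 v=8: → [13,16); WM=11
i=9 t=15 v=2: → [13,18); WM=13
i=10 t=16 v=2: → [13,19); WM=14
i=11 t=17 v=3: → [13,20); WM=15
i=12 t=9 v=1: DROP (t<15-1); WM=15
i=13 t=17 v=9: → [13,20); WM=15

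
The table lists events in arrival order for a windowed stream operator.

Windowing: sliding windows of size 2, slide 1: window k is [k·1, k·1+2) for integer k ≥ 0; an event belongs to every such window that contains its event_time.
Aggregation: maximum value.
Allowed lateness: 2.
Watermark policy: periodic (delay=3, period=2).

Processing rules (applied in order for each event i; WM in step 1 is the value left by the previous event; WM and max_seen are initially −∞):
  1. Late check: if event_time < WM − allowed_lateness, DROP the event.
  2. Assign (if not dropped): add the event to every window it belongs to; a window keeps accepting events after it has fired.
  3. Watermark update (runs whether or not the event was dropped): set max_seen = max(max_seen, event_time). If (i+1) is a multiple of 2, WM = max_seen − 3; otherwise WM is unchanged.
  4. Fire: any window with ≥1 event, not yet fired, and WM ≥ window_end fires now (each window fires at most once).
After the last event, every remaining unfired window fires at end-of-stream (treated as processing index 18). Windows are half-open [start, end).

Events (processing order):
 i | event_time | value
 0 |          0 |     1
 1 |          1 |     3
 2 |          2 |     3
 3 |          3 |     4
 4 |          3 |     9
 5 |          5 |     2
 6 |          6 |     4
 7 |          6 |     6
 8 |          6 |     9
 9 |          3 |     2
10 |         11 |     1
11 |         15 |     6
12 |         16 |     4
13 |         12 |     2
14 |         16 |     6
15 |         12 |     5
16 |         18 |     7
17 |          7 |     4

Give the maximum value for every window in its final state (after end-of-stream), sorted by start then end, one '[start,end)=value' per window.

i=0 t=0 v=1: → [0,2); WM=−∞
i=1 t=1 v=3: → [1,3),[0,2); WM=-2
i=2 t=2 v=3: → [2,4),[1,3); WM=-2
i=3 t=3 v=4: → [3,5),[2,4); WM=0
i=4 t=3 v=9: → [3,5),[2,4); WM=0
i=5 t=5 v=2: → [5,7),[4,6); WM=2; [0,2) fires=3
i=6 t=6 v=4: → [6,8),[5,7); WM=2
i=7 t=6 v=6: → [6,8),[5,7); WM=3; [1,3) fires=3
i=8 t=6 v=9: → [6,8),[5,7); WM=3
i=9 t=3 v=2: → [3,5),[2,4); WM=3
i=10 t=11 v=1: → [11,13),[10,12); WM=3
i=11 t=15 v=6: → [15,17),[14,16); WM=12; [2,4) fires=9 [3,5) fires=9 [4,6) fires=2 [5,7) fires=9 [6,8) fires=9 [10,12) fires=1
i=12 t=16 v=4: → [16,18),[15,17); WM=12
i=13 t=12 v=2: → [12,14),[11,13); WM=13; [11,13) fires=2
i=14 t=16 v=6: → [16,18),[15,17); WM=13
i=15 t=12 v=5: → [12,14),[11,13); WM=13
i=16 t=18 v=7: → [18,20),[17,19); WM=13
i=17 t=7 v=4: DROP (t<13-2); WM=15; [12,14) fires=5

[0,2)=3 [1,3)=3 [2,4)=9 [3,5)=9 [4,6)=2 [5,7)=9 [6,8)=9 [10,12)=1 [11,13)=5 [12,14)=5 [14,16)=6 [15,17)=6 [16,18)=6 [17,19)=7 [18,20)=7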